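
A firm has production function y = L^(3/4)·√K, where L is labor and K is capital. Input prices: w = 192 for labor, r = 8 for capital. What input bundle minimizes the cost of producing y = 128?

L* = 16, K* = 256

Cost minimization requires the marginal rate of technical substitution to equal the input-price ratio: MP_L/MP_K = w/r.
Here MP_L/MP_K = (3/4)·(K/L)/(1/2) = 1.5·(K/L). Setting this equal to 192/8 = 24 gives K = 16L.
Substituting into y = 128: L^(3/4)·(16L)^(1/2) = 128.
Solving, L = 16 and K = 256.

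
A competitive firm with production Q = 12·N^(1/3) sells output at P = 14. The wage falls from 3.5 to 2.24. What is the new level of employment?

N* = 125

From P·MP_N = w with MP_N = 4·N^(-2/3), the labor demand is N(w) = (56/w)^(3/2).
At w = 3.5: N = 64. At w = 2.24: N = 125.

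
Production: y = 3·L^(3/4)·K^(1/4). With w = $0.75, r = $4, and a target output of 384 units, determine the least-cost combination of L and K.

L* = 256, K* = 16

Cost minimization requires the marginal rate of technical substitution to equal the input-price ratio: MP_L/MP_K = w/r.
Here MP_L/MP_K = (3/4)·(K/L)/(1/4) = 3·(K/L). Setting this equal to 0.75/4 = 0.1875 gives K = 0.0625L.
Substituting into y = 384: 3·L^(3/4)·(0.0625L)^(1/4) = 384.
Solving, L = 256 and K = 16.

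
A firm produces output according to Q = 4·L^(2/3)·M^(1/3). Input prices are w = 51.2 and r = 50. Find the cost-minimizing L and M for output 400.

Cost minimization requires the marginal rate of technical substitution to equal the input-price ratio: MP_L/MP_M = w/r.
Here MP_L/MP_M = (2/3)·(M/L)/(1/3) = 2·(M/L). Setting this equal to 51.2/50 = 1.024 gives M = 0.512L.
Substituting into Q = 400: 4·L^(2/3)·(0.512L)^(1/3) = 400.
Solving, L = 125 and M = 64.

L* = 125, M* = 64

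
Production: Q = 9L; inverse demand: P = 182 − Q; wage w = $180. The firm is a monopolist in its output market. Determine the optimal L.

L* = 9

Marginal revenue from the inverse demand is MR = 182 − 2Q.
The marginal product is MP_L = 9.
A monopolist hires until marginal revenue product equals the wage: MR·MP_L = w.
(182 − 18L)·9 = 180, so L = 9.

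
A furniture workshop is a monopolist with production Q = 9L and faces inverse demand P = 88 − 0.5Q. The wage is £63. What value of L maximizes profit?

L* = 9

Marginal revenue from the inverse demand is MR = 88 − Q.
The marginal product is MP_L = 9.
A monopolist hires until marginal revenue product equals the wage: MR·MP_L = w.
(88 − 9L)·9 = 63, so L = 9.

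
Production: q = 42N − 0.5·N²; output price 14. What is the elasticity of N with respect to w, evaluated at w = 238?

From P·MP_N = w with MP_N = 42 − N, labor demand is N(w) = 42 − w/14.
dN/dw = −1/(14) = -1/14.
At w = 238, N = 25, so ε = (dN/dw)·(w/N) = (-1/14)·(238/25) = -0.68.

ε = -0.68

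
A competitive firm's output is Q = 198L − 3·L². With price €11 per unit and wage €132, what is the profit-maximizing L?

The marginal product of L is MP_L = 198 − 6L.
A price-taking firm hires until the value of the marginal product equals the wage: P·MP_L = w, so 11·(198 − 6L) = 132.
Then 198 − 6L = 12, giving L = 31.

L* = 31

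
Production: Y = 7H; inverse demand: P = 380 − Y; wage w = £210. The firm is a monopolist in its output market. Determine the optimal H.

H* = 25

Marginal revenue from the inverse demand is MR = 380 − 2Y.
The marginal product is MP_H = 7.
A monopolist hires until marginal revenue product equals the wage: MR·MP_H = w.
(380 − 14H)·7 = 210, so H = 25.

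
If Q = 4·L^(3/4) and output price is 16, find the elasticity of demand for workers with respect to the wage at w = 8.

MP_L = (3/4)·4·L^(-1/4), so P·MP_L = w gives 48·L^(-1/4) = w.
Solving, L(w) = (48/w)^(4). This is a constant-elasticity form: L ∝ w^(−4), so ε = −4.

ε = -4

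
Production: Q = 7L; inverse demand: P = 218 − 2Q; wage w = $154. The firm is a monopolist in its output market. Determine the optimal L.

Marginal revenue from the inverse demand is MR = 218 − 4Q.
The marginal product is MP_L = 7.
A monopolist hires until marginal revenue product equals the wage: MR·MP_L = w.
(218 − 28L)·7 = 154, so L = 7.

L* = 7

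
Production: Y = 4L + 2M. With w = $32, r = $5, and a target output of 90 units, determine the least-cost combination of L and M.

The inputs are perfect substitutes, so the firm uses whichever has the lower cost per unit of output.
Cost per unit of output via L is w/4 = 8; via M it is r/2 = 2.5. M is cheaper.
Producing Y = 90 with M alone: L = 0, M = 45.

L* = 0, M* = 45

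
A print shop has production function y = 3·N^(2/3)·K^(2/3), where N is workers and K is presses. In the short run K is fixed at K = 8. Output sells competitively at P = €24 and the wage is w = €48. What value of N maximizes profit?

N* = 64

With K = 8, MP_N = (2/3)·3·N^(-1/3)·8^(2/3) = 8·N^(-1/3).
Profit maximization for a price taker requires P·MP_N = w: 24·8·N^(-1/3) = 48.
So N^(-1/3) = 0.25, which gives N = 64.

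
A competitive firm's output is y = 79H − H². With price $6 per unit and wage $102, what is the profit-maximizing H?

H* = 31

The marginal product of H is MP_H = 79 − 2H.
A price-taking firm hires until the value of the marginal product equals the wage: P·MP_H = w, so 6·(79 − 2H) = 102.
Then 79 − 2H = 17, giving H = 31.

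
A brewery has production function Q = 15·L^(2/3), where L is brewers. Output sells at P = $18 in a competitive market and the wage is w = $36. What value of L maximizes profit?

L* = 125

MP_L = (2/3)·15·L^(-1/3) = 10·L^(-1/3).
Profit maximization for a price taker requires P·MP_L = w: 18·10·L^(-1/3) = 36.
So L^(-1/3) = 0.2, which gives L = 125.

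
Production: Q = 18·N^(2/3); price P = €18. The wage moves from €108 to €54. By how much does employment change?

From P·MP_N = w with MP_N = 12·N^(-1/3), the labor demand is N(w) = (216/w)^(3).
At w = 108: N = 8. At w = 54: N = 64.
ΔN = 64 − 8 = 56.

ΔN = 56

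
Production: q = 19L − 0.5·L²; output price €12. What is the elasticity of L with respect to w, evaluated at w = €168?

From P·MP_L = w with MP_L = 19 − L, labor demand is L(w) = 19 − w/12.
dL/dw = −1/(12) = -1/12.
At w = 168, L = 5, so ε = (dL/dw)·(w/L) = (-1/12)·(168/5) = -2.8.

ε = -2.8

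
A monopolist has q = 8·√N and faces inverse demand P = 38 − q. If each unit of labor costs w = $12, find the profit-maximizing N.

Marginal revenue from the inverse demand is MR = 38 − 2q.
The marginal product is MP_N = 4·N^(-1/2).
A monopolist hires until marginal revenue product equals the wage: MR·MP_N = w.
At N, q = 8·√N. Substituting and solving: (38 − 16·√N)·4·N^(-1/2) = 12 gives N = 4.

N* = 4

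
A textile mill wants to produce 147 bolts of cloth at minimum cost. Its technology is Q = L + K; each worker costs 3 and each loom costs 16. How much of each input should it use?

L* = 147, K* = 0

The inputs are perfect substitutes, so the firm uses whichever has the lower cost per unit of output.
Cost per unit of output via L is 3; via K it is 16. L is cheaper.
Producing Q = 147 with L alone: L = 147, K = 0.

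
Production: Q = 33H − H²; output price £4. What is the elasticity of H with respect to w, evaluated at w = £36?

From P·MP_H = w with MP_H = 33 − 2H, labor demand is H(w) = (33 − w/4)/2.
dH/dw = −1/(8) = -0.125.
At w = 36, H = 12, so ε = (dH/dw)·(w/H) = (-0.125)·(36/12) = -0.375.

ε = -0.375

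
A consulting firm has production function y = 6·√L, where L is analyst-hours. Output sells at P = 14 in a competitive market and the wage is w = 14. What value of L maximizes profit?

MP_L = (1/2)·6·L^(-1/2) = 3·L^(-1/2).
Profit maximization for a price taker requires P·MP_L = w: 14·3·L^(-1/2) = 14.
So L^(-1/2) = 1/3, which gives L = 9.

L* = 9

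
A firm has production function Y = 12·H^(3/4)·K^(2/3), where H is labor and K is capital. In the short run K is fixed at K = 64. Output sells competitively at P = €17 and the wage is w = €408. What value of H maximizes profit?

With K = 64, MP_H = (3/4)·12·H^(-1/4)·64^(2/3) = 144·H^(-1/4).
Profit maximization for a price taker requires P·MP_H = w: 17·144·H^(-1/4) = 408.
So H^(-1/4) = 1/6, which gives H = 1296.

H* = 1296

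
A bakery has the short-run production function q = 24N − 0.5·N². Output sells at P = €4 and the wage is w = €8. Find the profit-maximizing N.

The marginal product of N is MP_N = 24 − N.
A price-taking firm hires until the value of the marginal product equals the wage: P·MP_N = w, so 4·(24 − N) = 8.
Then 24 − N = 2, giving N = 22.

N* = 22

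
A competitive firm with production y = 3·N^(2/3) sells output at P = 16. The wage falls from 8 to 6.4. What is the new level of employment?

N* = 125

From P·MP_N = w with MP_N = 2·N^(-1/3), the labor demand is N(w) = (32/w)^(3).
At w = 8: N = 64. At w = 6.4: N = 125.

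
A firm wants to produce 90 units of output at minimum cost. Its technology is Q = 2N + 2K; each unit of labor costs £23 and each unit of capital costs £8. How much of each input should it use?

N* = 0, K* = 45

The inputs are perfect substitutes, so the firm uses whichever has the lower cost per unit of output.
Cost per unit of output via N is w/2 = 11.5; via K it is r/2 = 4. K is cheaper.
Producing Q = 90 with K alone: N = 0, K = 45.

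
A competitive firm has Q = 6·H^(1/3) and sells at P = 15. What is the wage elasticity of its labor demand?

MP_H = (1/3)·6·H^(-2/3), so P·MP_H = w gives 30·H^(-2/3) = w.
Solving, H(w) = (30/w)^(3/2). This is a constant-elasticity form: H ∝ w^(−3/2), so ε = −3/2.

ε = -1.5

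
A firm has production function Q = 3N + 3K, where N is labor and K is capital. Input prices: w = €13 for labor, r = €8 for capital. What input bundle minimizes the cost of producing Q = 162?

The inputs are perfect substitutes, so the firm uses whichever has the lower cost per unit of output.
Cost per unit of output via N is w/3 = 13/3; via K it is r/3 = 8/3. K is cheaper.
Producing Q = 162 with K alone: N = 0, K = 54.

N* = 0, K* = 54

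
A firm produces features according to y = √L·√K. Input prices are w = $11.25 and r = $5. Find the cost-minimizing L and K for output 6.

Cost minimization requires the marginal rate of technical substitution to equal the input-price ratio: MP_L/MP_K = w/r.
Here MP_L/MP_K = (1/2)·(K/L)/(1/2) = (K/L). Setting this equal to 11.25/5 = 2.25 gives K = 2.25L.
Substituting into y = 6: L^(1/2)·(2.25L)^(1/2) = 6.
Solving, L = 4 and K = 9.

L* = 4, K* = 9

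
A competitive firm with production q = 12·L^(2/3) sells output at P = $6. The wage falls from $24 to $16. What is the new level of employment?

L* = 27

From P·MP_L = w with MP_L = 8·L^(-1/3), the labor demand is L(w) = (48/w)^(3).
At w = 24: L = 8. At w = 16: L = 27.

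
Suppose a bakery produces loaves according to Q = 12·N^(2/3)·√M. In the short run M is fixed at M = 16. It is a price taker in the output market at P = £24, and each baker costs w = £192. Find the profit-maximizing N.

With M = 16, MP_N = (2/3)·12·N^(-1/3)·16^(1/2) = 32·N^(-1/3).
Profit maximization for a price taker requires P·MP_N = w: 24·32·N^(-1/3) = 192.
So N^(-1/3) = 0.25, which gives N = 64.

N* = 64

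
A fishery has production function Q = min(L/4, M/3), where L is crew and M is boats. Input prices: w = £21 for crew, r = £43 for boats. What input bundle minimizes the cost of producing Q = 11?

With a fixed-proportions technology, the cost-minimizing bundle uses no slack in either input: L/4 = M/3 = Q.
So L = 4·11 = 44 and M = 3·11 = 33.

L* = 44, M* = 33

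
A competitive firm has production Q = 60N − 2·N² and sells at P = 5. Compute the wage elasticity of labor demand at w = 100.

ε = -0.5

From P·MP_N = w with MP_N = 60 − 4N, labor demand is N(w) = (60 − w/5)/4.
dN/dw = −1/(20) = -0.05.
At w = 100, N = 10, so ε = (dN/dw)·(w/N) = (-0.05)·(100/10) = -0.5.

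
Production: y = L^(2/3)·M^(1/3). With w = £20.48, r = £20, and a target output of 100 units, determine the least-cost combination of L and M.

L* = 125, M* = 64

Cost minimization requires the marginal rate of technical substitution to equal the input-price ratio: MP_L/MP_M = w/r.
Here MP_L/MP_M = (2/3)·(M/L)/(1/3) = 2·(M/L). Setting this equal to 20.48/20 = 1.024 gives M = 0.512L.
Substituting into y = 100: L^(2/3)·(0.512L)^(1/3) = 100.
Solving, L = 125 and M = 64.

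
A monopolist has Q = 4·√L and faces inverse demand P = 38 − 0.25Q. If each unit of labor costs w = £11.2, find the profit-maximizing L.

Marginal revenue from the inverse demand is MR = 38 − 0.5Q.
The marginal product is MP_L = 2·L^(-1/2).
A monopolist hires until marginal revenue product equals the wage: MR·MP_L = w.
At L, Q = 4·√L. Substituting and solving: (38 − 2·√L)·2·L^(-1/2) = 11.2 gives L = 25.

L* = 25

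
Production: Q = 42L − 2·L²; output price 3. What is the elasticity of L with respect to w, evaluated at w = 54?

ε = -0.75

From P·MP_L = w with MP_L = 42 − 4L, labor demand is L(w) = (42 − w/3)/4.
dL/dw = −1/(12) = -1/12.
At w = 54, L = 6, so ε = (dL/dw)·(w/L) = (-1/12)·(54/6) = -0.75.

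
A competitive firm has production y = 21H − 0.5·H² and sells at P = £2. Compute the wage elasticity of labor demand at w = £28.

ε = -2

From P·MP_H = w with MP_H = 21 − H, labor demand is H(w) = 21 − w/2.
dH/dw = −1/(2) = -0.5.
At w = 28, H = 7, so ε = (dH/dw)·(w/H) = (-0.5)·(28/7) = -2.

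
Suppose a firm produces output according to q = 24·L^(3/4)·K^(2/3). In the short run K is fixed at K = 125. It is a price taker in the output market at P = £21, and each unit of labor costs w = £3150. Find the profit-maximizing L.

With K = 125, MP_L = (3/4)·24·L^(-1/4)·125^(2/3) = 450·L^(-1/4).
Profit maximization for a price taker requires P·MP_L = w: 21·450·L^(-1/4) = 3150.
So L^(-1/4) = 1/3, which gives L = 81.

L* = 81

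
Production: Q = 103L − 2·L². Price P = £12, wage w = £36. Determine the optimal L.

The marginal product of L is MP_L = 103 − 4L.
A price-taking firm hires until the value of the marginal product equals the wage: P·MP_L = w, so 12·(103 − 4L) = 36.
Then 103 − 4L = 3, giving L = 25.

L* = 25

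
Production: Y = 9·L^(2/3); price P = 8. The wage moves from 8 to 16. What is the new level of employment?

L* = 27

From P·MP_L = w with MP_L = 6·L^(-1/3), the labor demand is L(w) = (48/w)^(3).
At w = 8: L = 216. At w = 16: L = 27.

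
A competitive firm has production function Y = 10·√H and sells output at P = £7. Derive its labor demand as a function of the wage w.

H(w) = 1225/w²

MP_H = (1/2)·10·H^(-1/2) = 5·H^(-1/2).
Setting P·MP_H = w: 35·H^(-1/2) = w.
Solving for H: H^(-1/2) = w/35, so H = (35/w)^(2).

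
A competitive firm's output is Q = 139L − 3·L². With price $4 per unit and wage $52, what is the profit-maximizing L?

L* = 21

The marginal product of L is MP_L = 139 − 6L.
A price-taking firm hires until the value of the marginal product equals the wage: P·MP_L = w, so 4·(139 − 6L) = 52.
Then 139 − 6L = 13, giving L = 21.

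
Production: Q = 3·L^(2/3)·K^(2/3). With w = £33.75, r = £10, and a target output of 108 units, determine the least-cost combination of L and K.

Cost minimization requires the marginal rate of technical substitution to equal the input-price ratio: MP_L/MP_K = w/r.
Here MP_L/MP_K = (2/3)·(K/L)/(2/3) = (K/L). Setting this equal to 33.75/10 = 3.375 gives K = 3.375L.
Substituting into Q = 108: 3·L^(2/3)·(3.375L)^(2/3) = 108.
Solving, L = 8 and K = 27.

L* = 8, K* = 27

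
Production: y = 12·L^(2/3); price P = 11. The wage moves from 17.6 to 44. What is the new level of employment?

From P·MP_L = w with MP_L = 8·L^(-1/3), the labor demand is L(w) = (88/w)^(3).
At w = 17.6: L = 125. At w = 44: L = 8.

L* = 8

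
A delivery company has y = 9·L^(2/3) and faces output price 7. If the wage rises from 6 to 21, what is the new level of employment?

From P·MP_L = w with MP_L = 6·L^(-1/3), the labor demand is L(w) = (42/w)^(3).
At w = 6: L = 343. At w = 21: L = 8.

L* = 8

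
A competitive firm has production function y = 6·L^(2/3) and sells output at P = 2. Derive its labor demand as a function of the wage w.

L(w) = 512/w³

MP_L = (2/3)·6·L^(-1/3) = 4·L^(-1/3).
Setting P·MP_L = w: 8·L^(-1/3) = w.
Solving for L: L^(-1/3) = w/8, so L = (8/w)^(3).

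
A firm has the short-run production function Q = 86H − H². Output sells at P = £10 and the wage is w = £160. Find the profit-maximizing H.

The marginal product of H is MP_H = 86 − 2H.
A price-taking firm hires until the value of the marginal product equals the wage: P·MP_H = w, so 10·(86 − 2H) = 160.
Then 86 − 2H = 16, giving H = 35.

H* = 35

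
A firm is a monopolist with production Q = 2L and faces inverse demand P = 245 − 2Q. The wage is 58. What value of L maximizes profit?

Marginal revenue from the inverse demand is MR = 245 − 4Q.
The marginal product is MP_L = 2.
A monopolist hires until marginal revenue product equals the wage: MR·MP_L = w.
(245 − 8L)·2 = 58, so L = 27.

L* = 27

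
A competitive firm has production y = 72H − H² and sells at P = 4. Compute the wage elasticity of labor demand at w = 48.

ε = -0.2

From P·MP_H = w with MP_H = 72 − 2H, labor demand is H(w) = (72 − w/4)/2.
dH/dw = −1/(8) = -0.125.
At w = 48, H = 30, so ε = (dH/dw)·(w/H) = (-0.125)·(48/30) = -0.2.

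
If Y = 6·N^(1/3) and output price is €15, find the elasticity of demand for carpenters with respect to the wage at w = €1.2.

MP_N = (1/3)·6·N^(-2/3), so P·MP_N = w gives 30·N^(-2/3) = w.
Solving, N(w) = (30/w)^(3/2). This is a constant-elasticity form: N ∝ w^(−3/2), so ε = −3/2.

ε = -1.5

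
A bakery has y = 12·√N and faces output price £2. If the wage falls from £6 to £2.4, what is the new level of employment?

N* = 25

From P·MP_N = w with MP_N = 6·N^(-1/2), the labor demand is N(w) = (12/w)^(2).
At w = 6: N = 4. At w = 2.4: N = 25.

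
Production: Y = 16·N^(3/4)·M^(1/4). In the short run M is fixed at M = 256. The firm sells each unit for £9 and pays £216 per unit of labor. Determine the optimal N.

N* = 16

With M = 256, MP_N = (3/4)·16·N^(-1/4)·256^(1/4) = 48·N^(-1/4).
Profit maximization for a price taker requires P·MP_N = w: 9·48·N^(-1/4) = 216.
So N^(-1/4) = 0.5, which gives N = 16.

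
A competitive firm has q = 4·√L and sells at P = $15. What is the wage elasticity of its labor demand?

MP_L = (1/2)·4·L^(-1/2), so P·MP_L = w gives 30·L^(-1/2) = w.
Solving, L(w) = (30/w)^(2). This is a constant-elasticity form: L ∝ w^(−2), so ε = −2.

ε = -2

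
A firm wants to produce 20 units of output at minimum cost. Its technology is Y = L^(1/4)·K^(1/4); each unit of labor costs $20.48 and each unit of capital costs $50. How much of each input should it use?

L* = 625, K* = 256

Cost minimization requires the marginal rate of technical substitution to equal the input-price ratio: MP_L/MP_K = w/r.
Here MP_L/MP_K = (1/4)·(K/L)/(1/4) = (K/L). Setting this equal to 20.48/50 = 0.4096 gives K = 0.4096L.
Substituting into Y = 20: L^(1/4)·(0.4096L)^(1/4) = 20.
Solving, L = 625 and K = 256.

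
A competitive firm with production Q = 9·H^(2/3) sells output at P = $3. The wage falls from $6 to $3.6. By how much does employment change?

From P·MP_H = w with MP_H = 6·H^(-1/3), the labor demand is H(w) = (18/w)^(3).
At w = 6: H = 27. At w = 3.6: H = 125.
ΔH = 125 − 27 = 98.

ΔH = 98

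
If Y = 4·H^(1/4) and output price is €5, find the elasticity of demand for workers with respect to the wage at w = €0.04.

MP_H = (1/4)·4·H^(-3/4), so P·MP_H = w gives 5·H^(-3/4) = w.
Solving, H(w) = (5/w)^(4/3). This is a constant-elasticity form: H ∝ w^(−4/3), so ε = −4/3.

ε = -4/3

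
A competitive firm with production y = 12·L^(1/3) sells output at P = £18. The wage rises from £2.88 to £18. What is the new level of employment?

From P·MP_L = w with MP_L = 4·L^(-2/3), the labor demand is L(w) = (72/w)^(3/2).
At w = 2.88: L = 125. At w = 18: L = 8.

L* = 8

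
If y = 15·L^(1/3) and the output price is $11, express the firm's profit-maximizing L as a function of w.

L(w) = (55/w)^(3/2)

MP_L = (1/3)·15·L^(-2/3) = 5·L^(-2/3).
Setting P·MP_L = w: 55·L^(-2/3) = w.
Solving for L: L^(-2/3) = w/55, so L = (55/w)^(3/2).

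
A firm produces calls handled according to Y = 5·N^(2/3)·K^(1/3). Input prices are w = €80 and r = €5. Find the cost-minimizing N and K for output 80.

N* = 8, K* = 64

Cost minimization requires the marginal rate of technical substitution to equal the input-price ratio: MP_N/MP_K = w/r.
Here MP_N/MP_K = (2/3)·(K/N)/(1/3) = 2·(K/N). Setting this equal to 80/5 = 16 gives K = 8N.
Substituting into Y = 80: 5·N^(2/3)·(8N)^(1/3) = 80.
Solving, N = 8 and K = 64.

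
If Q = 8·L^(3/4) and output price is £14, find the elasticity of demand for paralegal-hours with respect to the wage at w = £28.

ε = -4

MP_L = (3/4)·8·L^(-1/4), so P·MP_L = w gives 84·L^(-1/4) = w.
Solving, L(w) = (84/w)^(4). This is a constant-elasticity form: L ∝ w^(−4), so ε = −4.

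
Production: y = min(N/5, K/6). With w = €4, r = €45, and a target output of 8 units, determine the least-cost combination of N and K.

N* = 40, K* = 48

With a fixed-proportions technology, the cost-minimizing bundle uses no slack in either input: N/5 = K/6 = y.
So N = 5·8 = 40 and K = 6·8 = 48.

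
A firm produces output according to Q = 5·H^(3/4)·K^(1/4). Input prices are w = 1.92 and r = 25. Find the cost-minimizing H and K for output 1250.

H* = 625, K* = 16

Cost minimization requires the marginal rate of technical substitution to equal the input-price ratio: MP_H/MP_K = w/r.
Here MP_H/MP_K = (3/4)·(K/H)/(1/4) = 3·(K/H). Setting this equal to 1.92/25 = 0.0768 gives K = 0.0256H.
Substituting into Q = 1250: 5·H^(3/4)·(0.0256H)^(1/4) = 1250.
Solving, H = 625 and K = 16.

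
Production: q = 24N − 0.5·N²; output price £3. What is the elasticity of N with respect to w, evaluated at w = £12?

ε = -0.2

From P·MP_N = w with MP_N = 24 − N, labor demand is N(w) = 24 − w/3.
dN/dw = −1/(3) = -1/3.
At w = 12, N = 20, so ε = (dN/dw)·(w/N) = (-1/3)·(12/20) = -0.2.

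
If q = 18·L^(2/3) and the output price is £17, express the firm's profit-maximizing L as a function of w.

MP_L = (2/3)·18·L^(-1/3) = 12·L^(-1/3).
Setting P·MP_L = w: 204·L^(-1/3) = w.
Solving for L: L^(-1/3) = w/204, so L = (204/w)^(3).

L(w) = 8489664/w³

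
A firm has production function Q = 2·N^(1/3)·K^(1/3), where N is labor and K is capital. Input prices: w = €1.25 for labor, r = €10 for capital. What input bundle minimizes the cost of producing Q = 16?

N* = 64, K* = 8

Cost minimization requires the marginal rate of technical substitution to equal the input-price ratio: MP_N/MP_K = w/r.
Here MP_N/MP_K = (1/3)·(K/N)/(1/3) = (K/N). Setting this equal to 1.25/10 = 0.125 gives K = 0.125N.
Substituting into Q = 16: 2·N^(1/3)·(0.125N)^(1/3) = 16.
Solving, N = 64 and K = 8.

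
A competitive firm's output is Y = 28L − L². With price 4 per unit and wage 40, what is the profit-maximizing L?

The marginal product of L is MP_L = 28 − 2L.
A price-taking firm hires until the value of the marginal product equals the wage: P·MP_L = w, so 4·(28 − 2L) = 40.
Then 28 − 2L = 10, giving L = 9.

L* = 9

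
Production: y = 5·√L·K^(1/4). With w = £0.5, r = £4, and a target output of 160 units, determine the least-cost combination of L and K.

Cost minimization requires the marginal rate of technical substitution to equal the input-price ratio: MP_L/MP_K = w/r.
Here MP_L/MP_K = (1/2)·(K/L)/(1/4) = 2·(K/L). Setting this equal to 0.5/4 = 0.125 gives K = 0.0625L.
Substituting into y = 160: 5·L^(1/2)·(0.0625L)^(1/4) = 160.
Solving, L = 256 and K = 16.

L* = 256, K* = 16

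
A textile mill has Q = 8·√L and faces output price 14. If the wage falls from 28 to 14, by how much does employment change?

From P·MP_L = w with MP_L = 4·L^(-1/2), the labor demand is L(w) = (56/w)^(2).
At w = 28: L = 4. At w = 14: L = 16.
ΔL = 16 − 4 = 12.

ΔL = 12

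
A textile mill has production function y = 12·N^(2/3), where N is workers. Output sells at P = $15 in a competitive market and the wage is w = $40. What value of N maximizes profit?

MP_N = (2/3)·12·N^(-1/3) = 8·N^(-1/3).
Profit maximization for a price taker requires P·MP_N = w: 15·8·N^(-1/3) = 40.
So N^(-1/3) = 1/3, which gives N = 27.

N* = 27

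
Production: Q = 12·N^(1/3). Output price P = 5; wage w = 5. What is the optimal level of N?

N* = 8

MP_N = (1/3)·12·N^(-2/3) = 4·N^(-2/3).
Profit maximization for a price taker requires P·MP_N = w: 5·4·N^(-2/3) = 5.
So N^(-2/3) = 0.25, which gives N = 8.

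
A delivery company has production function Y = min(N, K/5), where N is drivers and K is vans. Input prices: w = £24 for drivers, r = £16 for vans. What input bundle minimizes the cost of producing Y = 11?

N* = 11, K* = 55

With a fixed-proportions technology, the cost-minimizing bundle uses no slack in either input: N = K/5 = Y.
So N = 11 and K = 5·11 = 55.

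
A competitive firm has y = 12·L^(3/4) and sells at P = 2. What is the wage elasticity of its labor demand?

MP_L = (3/4)·12·L^(-1/4), so P·MP_L = w gives 18·L^(-1/4) = w.
Solving, L(w) = (18/w)^(4). This is a constant-elasticity form: L ∝ w^(−4), so ε = −4.

ε = -4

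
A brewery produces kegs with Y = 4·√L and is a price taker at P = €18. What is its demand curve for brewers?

MP_L = (1/2)·4·L^(-1/2) = 2·L^(-1/2).
Setting P·MP_L = w: 36·L^(-1/2) = w.
Solving for L: L^(-1/2) = w/36, so L = (36/w)^(2).

L(w) = 1296/w²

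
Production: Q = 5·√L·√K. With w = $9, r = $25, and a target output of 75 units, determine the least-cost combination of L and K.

L* = 25, K* = 9

Cost minimization requires the marginal rate of technical substitution to equal the input-price ratio: MP_L/MP_K = w/r.
Here MP_L/MP_K = (1/2)·(K/L)/(1/2) = (K/L). Setting this equal to 9/25 = 0.36 gives K = 0.36L.
Substituting into Q = 75: 5·L^(1/2)·(0.36L)^(1/2) = 75.
Solving, L = 25 and K = 9.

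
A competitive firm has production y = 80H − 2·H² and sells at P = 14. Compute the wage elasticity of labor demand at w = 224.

From P·MP_H = w with MP_H = 80 − 4H, labor demand is H(w) = (80 − w/14)/4.
dH/dw = −1/(56) = -1/56.
At w = 224, H = 16, so ε = (dH/dw)·(w/H) = (-1/56)·(224/16) = -0.25.

ε = -0.25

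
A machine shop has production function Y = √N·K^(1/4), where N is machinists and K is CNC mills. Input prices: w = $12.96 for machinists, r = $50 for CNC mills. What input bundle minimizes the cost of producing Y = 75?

N* = 625, K* = 81

Cost minimization requires the marginal rate of technical substitution to equal the input-price ratio: MP_N/MP_K = w/r.
Here MP_N/MP_K = (1/2)·(K/N)/(1/4) = 2·(K/N). Setting this equal to 12.96/50 = 0.2592 gives K = 0.1296N.
Substituting into Y = 75: N^(1/2)·(0.1296N)^(1/4) = 75.
Solving, N = 625 and K = 81.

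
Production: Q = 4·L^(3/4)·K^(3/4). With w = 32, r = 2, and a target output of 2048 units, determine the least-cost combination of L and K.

Cost minimization requires the marginal rate of technical substitution to equal the input-price ratio: MP_L/MP_K = w/r.
Here MP_L/MP_K = (3/4)·(K/L)/(3/4) = (K/L). Setting this equal to 32/2 = 16 gives K = 16L.
Substituting into Q = 2048: 4·L^(3/4)·(16L)^(3/4) = 2048.
Solving, L = 16 and K = 256.

L* = 16, K* = 256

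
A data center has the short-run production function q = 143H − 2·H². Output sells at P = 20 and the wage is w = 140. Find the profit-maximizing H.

H* = 34

The marginal product of H is MP_H = 143 − 4H.
A price-taking firm hires until the value of the marginal product equals the wage: P·MP_H = w, so 20·(143 − 4H) = 140.
Then 143 − 4H = 7, giving H = 34.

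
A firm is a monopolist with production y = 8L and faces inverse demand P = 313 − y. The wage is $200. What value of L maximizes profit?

Marginal revenue from the inverse demand is MR = 313 − 2y.
The marginal product is MP_L = 8.
A monopolist hires until marginal revenue product equals the wage: MR·MP_L = w.
(313 − 16L)·8 = 200, so L = 18.

L* = 18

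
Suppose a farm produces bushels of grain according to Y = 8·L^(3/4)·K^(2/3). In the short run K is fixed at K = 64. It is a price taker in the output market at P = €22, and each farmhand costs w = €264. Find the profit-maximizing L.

L* = 4096

With K = 64, MP_L = (3/4)·8·L^(-1/4)·64^(2/3) = 96·L^(-1/4).
Profit maximization for a price taker requires P·MP_L = w: 22·96·L^(-1/4) = 264.
So L^(-1/4) = 0.125, which gives L = 4096.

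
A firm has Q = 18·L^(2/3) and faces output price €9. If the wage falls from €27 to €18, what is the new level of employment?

L* = 216

From P·MP_L = w with MP_L = 12·L^(-1/3), the labor demand is L(w) = (108/w)^(3).
At w = 27: L = 64. At w = 18: L = 216.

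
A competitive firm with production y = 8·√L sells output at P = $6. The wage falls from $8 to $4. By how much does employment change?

ΔL = 27

From P·MP_L = w with MP_L = 4·L^(-1/2), the labor demand is L(w) = (24/w)^(2).
At w = 8: L = 9. At w = 4: L = 36.
ΔL = 36 − 9 = 27.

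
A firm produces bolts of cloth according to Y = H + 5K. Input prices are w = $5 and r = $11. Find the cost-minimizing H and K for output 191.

The inputs are perfect substitutes, so the firm uses whichever has the lower cost per unit of output.
Cost per unit of output via H is 5; via K it is 2.2. K is cheaper.
Producing Y = 191 with K alone: H = 0, K = 38.2.

H* = 0, K* = 38.2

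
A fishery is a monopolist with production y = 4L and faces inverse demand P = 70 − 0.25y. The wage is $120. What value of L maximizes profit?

Marginal revenue from the inverse demand is MR = 70 − 0.5y.
The marginal product is MP_L = 4.
A monopolist hires until marginal revenue product equals the wage: MR·MP_L = w.
(70 − 2L)·4 = 120, so L = 20.

L* = 20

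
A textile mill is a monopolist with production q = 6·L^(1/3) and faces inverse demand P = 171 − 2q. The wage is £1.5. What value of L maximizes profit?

L* = 216

Marginal revenue from the inverse demand is MR = 171 − 4q.
The marginal product is MP_L = 2·L^(-2/3).
A monopolist hires until marginal revenue product equals the wage: MR·MP_L = w.
At L, q = 6·L^(1/3). Substituting and solving: (171 − 24·L^(1/3))·2·L^(-2/3) = 1.5 gives L = 216.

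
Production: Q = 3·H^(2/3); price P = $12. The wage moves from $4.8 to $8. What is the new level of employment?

From P·MP_H = w with MP_H = 2·H^(-1/3), the labor demand is H(w) = (24/w)^(3).
At w = 4.8: H = 125. At w = 8: H = 27.

H* = 27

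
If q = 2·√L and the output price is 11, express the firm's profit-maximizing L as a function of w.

L(w) = 121/w²

MP_L = (1/2)·2·L^(-1/2) = L^(-1/2).
Setting P·MP_L = w: 11·L^(-1/2) = w.
Solving for L: L^(-1/2) = w/11, so L = (11/w)^(2).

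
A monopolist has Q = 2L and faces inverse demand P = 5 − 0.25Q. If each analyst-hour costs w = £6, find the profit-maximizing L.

L* = 2

Marginal revenue from the inverse demand is MR = 5 − 0.5Q.
The marginal product is MP_L = 2.
A monopolist hires until marginal revenue product equals the wage: MR·MP_L = w.
(5 − L)·2 = 6, so L = 2.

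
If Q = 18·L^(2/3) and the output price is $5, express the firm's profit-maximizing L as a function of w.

L(w) = 216000/w³

MP_L = (2/3)·18·L^(-1/3) = 12·L^(-1/3).
Setting P·MP_L = w: 60·L^(-1/3) = w.
Solving for L: L^(-1/3) = w/60, so L = (60/w)^(3).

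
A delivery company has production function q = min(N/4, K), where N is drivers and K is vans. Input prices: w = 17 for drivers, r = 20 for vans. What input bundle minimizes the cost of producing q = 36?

N* = 144, K* = 36

With a fixed-proportions technology, the cost-minimizing bundle uses no slack in either input: N/4 = K = q.
So N = 4·36 = 144 and K = 36.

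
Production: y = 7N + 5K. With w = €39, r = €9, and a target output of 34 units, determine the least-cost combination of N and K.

N* = 0, K* = 6.8

The inputs are perfect substitutes, so the firm uses whichever has the lower cost per unit of output.
Cost per unit of output via N is w/7 = 39/7; via K it is r/5 = 1.8. K is cheaper.
Producing y = 34 with K alone: N = 0, K = 6.8.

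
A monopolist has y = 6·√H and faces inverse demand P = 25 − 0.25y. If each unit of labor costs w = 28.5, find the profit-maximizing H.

Marginal revenue from the inverse demand is MR = 25 − 0.5y.
The marginal product is MP_H = 3·H^(-1/2).
A monopolist hires until marginal revenue product equals the wage: MR·MP_H = w.
At H, y = 6·√H. Substituting and solving: (25 − 3·√H)·3·H^(-1/2) = 28.5 gives H = 4.

H* = 4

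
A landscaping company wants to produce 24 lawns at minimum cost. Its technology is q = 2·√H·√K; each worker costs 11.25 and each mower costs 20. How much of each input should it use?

H* = 16, K* = 9

Cost minimization requires the marginal rate of technical substitution to equal the input-price ratio: MP_H/MP_K = w/r.
Here MP_H/MP_K = (1/2)·(K/H)/(1/2) = (K/H). Setting this equal to 11.25/20 = 0.5625 gives K = 0.5625H.
Substituting into q = 24: 2·H^(1/2)·(0.5625H)^(1/2) = 24.
Solving, H = 16 and K = 9.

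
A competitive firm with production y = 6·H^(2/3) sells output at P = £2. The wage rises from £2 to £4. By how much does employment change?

ΔH = -56

From P·MP_H = w with MP_H = 4·H^(-1/3), the labor demand is H(w) = (8/w)^(3).
At w = 2: H = 64. At w = 4: H = 8.
ΔH = 8 − 64 = -56.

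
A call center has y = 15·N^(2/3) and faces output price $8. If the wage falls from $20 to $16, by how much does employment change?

ΔN = 61

From P·MP_N = w with MP_N = 10·N^(-1/3), the labor demand is N(w) = (80/w)^(3).
At w = 20: N = 64. At w = 16: N = 125.
ΔN = 125 − 64 = 61.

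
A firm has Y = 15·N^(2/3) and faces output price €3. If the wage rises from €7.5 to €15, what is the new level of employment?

N* = 8

From P·MP_N = w with MP_N = 10·N^(-1/3), the labor demand is N(w) = (30/w)^(3).
At w = 7.5: N = 64. At w = 15: N = 8.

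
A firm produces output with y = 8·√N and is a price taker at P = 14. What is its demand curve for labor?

N(w) = 3136/w²

MP_N = (1/2)·8·N^(-1/2) = 4·N^(-1/2).
Setting P·MP_N = w: 56·N^(-1/2) = w.
Solving for N: N^(-1/2) = w/56, so N = (56/w)^(2).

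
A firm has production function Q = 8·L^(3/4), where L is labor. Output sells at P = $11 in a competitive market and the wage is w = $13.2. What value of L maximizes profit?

MP_L = (3/4)·8·L^(-1/4) = 6·L^(-1/4).
Profit maximization for a price taker requires P·MP_L = w: 11·6·L^(-1/4) = 13.2.
So L^(-1/4) = 0.2, which gives L = 625.

L* = 625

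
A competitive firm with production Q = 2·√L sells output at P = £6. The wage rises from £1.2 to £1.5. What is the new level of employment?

L* = 16

From P·MP_L = w with MP_L = L^(-1/2), the labor demand is L(w) = (6/w)^(2).
At w = 1.2: L = 25. At w = 1.5: L = 16.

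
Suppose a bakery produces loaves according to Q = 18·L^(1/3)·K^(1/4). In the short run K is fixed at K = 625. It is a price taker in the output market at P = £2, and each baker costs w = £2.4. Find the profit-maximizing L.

With K = 625, MP_L = (1/3)·18·L^(-2/3)·625^(1/4) = 30·L^(-2/3).
Profit maximization for a price taker requires P·MP_L = w: 2·30·L^(-2/3) = 2.4.
So L^(-2/3) = 0.04, which gives L = 125.

L* = 125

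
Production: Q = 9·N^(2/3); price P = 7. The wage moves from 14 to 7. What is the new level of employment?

From P·MP_N = w with MP_N = 6·N^(-1/3), the labor demand is N(w) = (42/w)^(3).
At w = 14: N = 27. At w = 7: N = 216.

N* = 216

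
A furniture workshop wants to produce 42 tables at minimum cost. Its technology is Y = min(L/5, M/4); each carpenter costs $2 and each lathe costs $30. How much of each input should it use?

With a fixed-proportions technology, the cost-minimizing bundle uses no slack in either input: L/5 = M/4 = Y.
So L = 5·42 = 210 and M = 4·42 = 168.

L* = 210, M* = 168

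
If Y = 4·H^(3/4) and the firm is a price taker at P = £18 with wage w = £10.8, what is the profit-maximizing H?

MP_H = (3/4)·4·H^(-1/4) = 3·H^(-1/4).
Profit maximization for a price taker requires P·MP_H = w: 18·3·H^(-1/4) = 10.8.
So H^(-1/4) = 0.2, which gives H = 625.

H* = 625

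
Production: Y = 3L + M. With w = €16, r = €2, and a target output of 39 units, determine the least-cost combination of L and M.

The inputs are perfect substitutes, so the firm uses whichever has the lower cost per unit of output.
Cost per unit of output via L is 16/3; via M it is 2. M is cheaper.
Producing Y = 39 with M alone: L = 0, M = 39.

L* = 0, M* = 39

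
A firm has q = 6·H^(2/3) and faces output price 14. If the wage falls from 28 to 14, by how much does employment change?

ΔH = 56

From P·MP_H = w with MP_H = 4·H^(-1/3), the labor demand is H(w) = (56/w)^(3).
At w = 28: H = 8. At w = 14: H = 64.
ΔH = 64 − 8 = 56.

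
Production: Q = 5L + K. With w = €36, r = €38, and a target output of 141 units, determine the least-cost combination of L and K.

The inputs are perfect substitutes, so the firm uses whichever has the lower cost per unit of output.
Cost per unit of output via L is 7.2; via K it is 38. L is cheaper.
Producing Q = 141 with L alone: L = 28.2, K = 0.

L* = 28.2, K* = 0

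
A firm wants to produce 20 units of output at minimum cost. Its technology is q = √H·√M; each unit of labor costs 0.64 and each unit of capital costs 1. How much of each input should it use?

Cost minimization requires the marginal rate of technical substitution to equal the input-price ratio: MP_H/MP_M = w/r.
Here MP_H/MP_M = (1/2)·(M/H)/(1/2) = (M/H). Setting this equal to 0.64/1 = 0.64 gives M = 0.64H.
Substituting into q = 20: H^(1/2)·(0.64H)^(1/2) = 20.
Solving, H = 25 and M = 16.

H* = 25, M* = 16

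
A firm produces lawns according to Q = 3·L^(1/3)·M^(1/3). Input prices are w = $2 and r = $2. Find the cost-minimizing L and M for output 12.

Cost minimization requires the marginal rate of technical substitution to equal the input-price ratio: MP_L/MP_M = w/r.
Here MP_L/MP_M = (1/3)·(M/L)/(1/3) = (M/L). Setting this equal to 2/2 = 1 gives M = L.
Substituting into Q = 12: 3·L^(1/3)·(L)^(1/3) = 12.
Solving, L = 8 and M = 8.

L* = 8, M* = 8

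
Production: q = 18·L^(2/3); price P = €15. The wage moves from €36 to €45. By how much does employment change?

ΔL = -61

From P·MP_L = w with MP_L = 12·L^(-1/3), the labor demand is L(w) = (180/w)^(3).
At w = 36: L = 125. At w = 45: L = 64.
ΔL = 64 − 125 = -61.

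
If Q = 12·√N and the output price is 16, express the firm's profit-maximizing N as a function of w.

N(w) = 9216/w²

MP_N = (1/2)·12·N^(-1/2) = 6·N^(-1/2).
Setting P·MP_N = w: 96·N^(-1/2) = w.
Solving for N: N^(-1/2) = w/96, so N = (96/w)^(2).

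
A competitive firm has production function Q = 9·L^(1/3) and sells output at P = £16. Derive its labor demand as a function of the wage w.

L(w) = (48/w)^(3/2)

MP_L = (1/3)·9·L^(-2/3) = 3·L^(-2/3).
Setting P·MP_L = w: 48·L^(-2/3) = w.
Solving for L: L^(-2/3) = w/48, so L = (48/w)^(3/2).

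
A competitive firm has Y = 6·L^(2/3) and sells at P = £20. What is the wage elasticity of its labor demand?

ε = -3

MP_L = (2/3)·6·L^(-1/3), so P·MP_L = w gives 80·L^(-1/3) = w.
Solving, L(w) = (80/w)^(3). This is a constant-elasticity form: L ∝ w^(−3), so ε = −3.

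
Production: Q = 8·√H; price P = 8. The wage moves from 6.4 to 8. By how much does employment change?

From P·MP_H = w with MP_H = 4·H^(-1/2), the labor demand is H(w) = (32/w)^(2).
At w = 6.4: H = 25. At w = 8: H = 16.
ΔH = 16 − 25 = -9.

ΔH = -9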